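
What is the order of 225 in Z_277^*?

46

By Lagrange's theorem, ord_277(225) divides φ(277) = 277 − 1 = 276 = 2^2 · 3 · 23.
Divisors of 276: 1, 2, 3, 4, 6, 12, 23, 46, 69, 92, 138, 276.
Test each divisor d:
225^1 ≡ 225
225^2 ≡ 211
225^3 ≡ 108
225^4 ≡ 201
225^6 ≡ 30
225^12 ≡ 69
225^23 ≡ 276
225^46 ≡ 1
So ord_277(225) = 46.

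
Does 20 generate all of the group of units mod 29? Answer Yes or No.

No

φ(29) = 29 − 1 = 28 = 2^2 · 7.
It suffices to check that the order of 20 is not a proper divisor of 28: compute 20^(28/q) for q ∈ {2, 7}.
20^14 ≡ 1 (mod 29)  [q = 2: ≡ 1 ✗]
20^4 ≡ 7 (mod 29)  [q = 7: ≢ 1 ✓]
20^14 ≡ 1 shows ord(20) | 14, strictly less than φ(29); not a primitive root.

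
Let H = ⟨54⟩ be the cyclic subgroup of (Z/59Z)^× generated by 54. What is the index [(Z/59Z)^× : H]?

1

Since 54 ∈ (Z/59Z)^×, its order divides φ(59) = 59 − 1 = 58 = 2 · 29.
Divisors of 58: 1, 2, 29, 58.
Test each divisor d:
54^1 ≡ 54 (mod 59)
54^2 ≡ 25 (mod 59)
54^29 ≡ 58 (mod 59)
54^58 ≡ 1 (mod 59) ✓
Thus |⟨54⟩| = ord(54) = 58.
[(Z/59Z)^× : ⟨54⟩] = 58/58 = 1.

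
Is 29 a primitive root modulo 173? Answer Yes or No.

φ(173) = 173 − 1 = 172 = 2^2 · 43.
It suffices to check that the order of 29 is not a proper divisor of 172: compute 29^(172/q) for q ∈ {2, 43}.
29^86 ≡ 1 (mod 173)  [q = 2: ≡ 1 ✗]
29^4 ≡ 57 (mod 173)  [q = 43: ≢ 1 ✓]
Since 29^86 ≡ 1, the order of 29 divides 86 < 172, so 29 is not a primitive root.

No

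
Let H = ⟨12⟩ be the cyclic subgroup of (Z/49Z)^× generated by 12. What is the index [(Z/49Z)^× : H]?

By Lagrange's theorem, ord_49(12) divides φ(49) = φ(7^2) = 7·(7−1) = 42 = 2 · 3 · 7.
Divisors of 42: 1, 2, 3, 6, 7, 14, 21, 42.
Evaluate successive powers at the divisors of 42:
12^1 ≡ 12 (mod 49)
12^2 ≡ 46 (mod 49)
12^3 ≡ 13 (mod 49)
12^6 ≡ 22 (mod 49)
12^7 ≡ 19 (mod 49)
12^14 ≡ 18 (mod 49)
12^21 ≡ 48 (mod 49)
12^42 ≡ 1 (mod 49) ✓
So ord_49(12) = 42, hence |⟨12⟩| = 42.
The index is φ(49) / ord(12) = 42 / 42 = 1.

1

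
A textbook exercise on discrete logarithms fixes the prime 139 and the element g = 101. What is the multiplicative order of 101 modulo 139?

138

The order of 101 must divide φ(139) = 139 − 1 = 138 = 2 · 3 · 23.
Divisors of 138: 1, 2, 3, 6, 23, 46, 69, 138.
Test each divisor d:
101^1 ≡ 101
101^2 ≡ 54
101^3 ≡ 33
101^6 ≡ 116
101^23 ≡ 43
101^46 ≡ 42
101^69 ≡ 138
101^138 ≡ 1
Therefore the multiplicative order of 101 modulo 139 is 138.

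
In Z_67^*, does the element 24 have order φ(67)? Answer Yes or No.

No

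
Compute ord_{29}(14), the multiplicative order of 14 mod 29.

ord(14) | φ(29) = 29 − 1 = 28 = 2^2 · 7.
Divisors of 28: 1, 2, 4, 7, 14, 28.
Test each divisor d:
14^1 ≡ 14 (mod 29)
14^2 ≡ 22 (mod 29)
14^4 ≡ 20 (mod 29)
14^7 ≡ 12 (mod 29)
14^14 ≡ 28 (mod 29)
14^28 ≡ 1 (mod 29) ✓
Hence ord(14) = 28.

28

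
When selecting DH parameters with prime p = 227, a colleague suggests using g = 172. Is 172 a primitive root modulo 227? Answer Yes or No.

φ(227) = 227 − 1 = 226 = 2 · 113.
An element g generates (Z/227Z)^× iff g^(226/q) ≢ 1 (mod 227) for each prime q ∈ {2, 113}.
172^113 ≡ 1 (mod 227)  [q = 2: ≡ 1 ✗]
172^2 ≡ 74 (mod 227)  [q = 113: ≢ 1 ✓]
Since 172^113 ≡ 1, the order of 172 divides 113 < 226, so 172 is not a primitive root.

No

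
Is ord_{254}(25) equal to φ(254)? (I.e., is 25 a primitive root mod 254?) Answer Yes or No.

φ(254) = φ(2)·φ(127) = 1·126 = 126 = 2 · 3^2 · 7.
25 is a primitive root mod 254 iff 25^(φ(254)/q) ≢ 1 for every prime q | φ(254), i.e. q ∈ {2, 3, 7}.
25^63 ≡ 1 (mod 254)  [q = 2: ≡ 1 ✗]
25^42 ≡ 1 (mod 254)  [q = 3: ≡ 1 ✗]
25^18 ≡ 159 (mod 254)  [q = 7: ≢ 1 ✓]
The check at q = 2 fails, so 25 generates a proper subgroup.

No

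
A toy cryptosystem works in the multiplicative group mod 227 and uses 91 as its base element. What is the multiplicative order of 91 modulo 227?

ord(91) | φ(227) = 227 − 1 = 226 = 2 · 113.
Divisors of 226: 1, 2, 113, 226.
Check 91^d mod 227 for each divisor in increasing order:
91^1 ≡ 91
91^2 ≡ 109
91^113 ≡ 226
91^226 ≡ 1
So ord_227(91) = 226.

226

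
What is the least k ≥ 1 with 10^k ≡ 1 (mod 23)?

Since 10 ∈ (Z/23Z)^×, its order divides φ(23) = 23 − 1 = 22 = 2 · 11.
Divisors of 22: 1, 2, 11, 22.
Evaluate successive powers at the divisors of 22:
10^1 ≡ 10
10^2 ≡ 8
10^11 ≡ 22
10^22 ≡ 1
Hence ord(10) = 22.

22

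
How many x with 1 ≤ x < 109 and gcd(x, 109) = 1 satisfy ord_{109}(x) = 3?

2

φ(109) = 109 − 1 = 108 = 2^2 · 3^3.
Since (Z/109Z)^× is cyclic of order 108, the number of elements of order d is φ(d) when d | 108 and 0 otherwise.
3 | 108, and φ(3) = 3 − 1 = 2.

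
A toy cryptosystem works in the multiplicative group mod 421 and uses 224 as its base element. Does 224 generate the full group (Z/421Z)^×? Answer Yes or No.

No

φ(421) = 421 − 1 = 420 = 2^2 · 3 · 5 · 7.
An element g generates (Z/421Z)^× iff g^(420/q) ≢ 1 (mod 421) for each prime q ∈ {2, 3, 5, 7}.
224^210 ≡ 420 (mod 421)  [q = 2: ≢ 1 ✓]
224^140 ≡ 20 (mod 421)  [q = 3: ≢ 1 ✓]
224^84 ≡ 279 (mod 421)  [q = 5: ≢ 1 ✓]
224^60 ≡ 1 (mod 421)  [q = 7: ≡ 1 ✗]
224^60 ≡ 1 shows ord(224) | 60, strictly less than φ(421); not a primitive root.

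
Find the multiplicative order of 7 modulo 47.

23

The order of 7 must divide φ(47) = 47 − 1 = 46 = 2 · 23.
Divisors of 46: 1, 2, 23, 46.
Test each divisor d:
7^1 ≡ 7
7^2 ≡ 2
7^23 ≡ 1
So ord_47(7) = 23.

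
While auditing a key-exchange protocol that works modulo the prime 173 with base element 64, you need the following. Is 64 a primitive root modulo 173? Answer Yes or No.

No

φ(173) = 173 − 1 = 172 = 2^2 · 43.
Test 64^(172/q) mod 173 for each prime factor q of 172:
64^86 ≡ 1 (mod 173)  [q = 2: ≡ 1 ✗]
64^4 ≡ 22 (mod 173)  [q = 43: ≢ 1 ✓]
Since 64^86 ≡ 1, the order of 64 divides 86 < 172, so 64 is not a primitive root.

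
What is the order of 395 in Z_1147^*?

90

The order of 395 must divide φ(1147) = φ(31·37) = (31−1)·(37−1) = 30·36 = 1080 = 2^3 · 3^3 · 5.
Divisors of 1080: 1, 2, 3, 4, 5, 6, 8, 9, 10, 12, 15, 18, 20, 24, 27, 30, 36, 40, 45, 54, 60, 72, 90, 108, 120, 135, 180, 216, 270, 360, 540, 1080.
Evaluate successive powers at the divisors of 1080:
395^1 ≡ 395
395^2 ≡ 33
395^3 ≡ 418
395^4 ≡ 1089
395^5 ≡ 30
395^6 ≡ 380
395^8 ≡ 1070
395^9 ≡ 554
395^10 ≡ 900
395^12 ≡ 1025
395^15 ≡ 619
395^18 ≡ 667
395^20 ≡ 218
395^24 ≡ 1120
395^27 ≡ 184
395^30 ≡ 63
395^36 ≡ 1000
395^40 ≡ 497
395^45 ≡ 1146
395^54 ≡ 593
395^60 ≡ 528
395^72 ≡ 963
395^90 ≡ 1
So ord_1147(395) = 90.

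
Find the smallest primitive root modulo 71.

φ(71) = 71 − 1 = 70 = 2 · 5 · 7.
g is a primitive root iff g^(70/q) ≢ 1 (mod 71) for each prime q ∈ {2, 5, 7}.
g = 2: 2^35 ≡ 1 — hits 1, so not a primitive root.
g = 3: 3^35 ≡ 1 — hits 1, so not a primitive root.
g = 4: 4^35 ≡ 1 — hits 1, so not a primitive root.
g = 5: 5^35 ≡ 1 — hits 1, so not a primitive root.
g = 6: 6^35 ≡ 1 — hits 1, so not a primitive root.
g = 7: 7^35 ≡ 70; 7^14 ≡ 54; 7^10 ≡ 45 — none is 1, so 7 is a primitive root.
So 7 is the smallest generator of (Z/71Z)^×.

7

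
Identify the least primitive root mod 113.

φ(113) = 113 − 1 = 112 = 2^4 · 7.
Test candidates g = 2, 3, … against the prime factors q ∈ {2, 7} of φ(113): g is a generator iff g^(112/q) ≢ 1 for every such q.
g = 2: 2^56 ≡ 1 — hits 1, so not a primitive root.
g = 3: 3^56 ≡ 112; 3^16 ≡ 49 — none is 1, so 3 is a primitive root.
Hence the least primitive root of 113 is 3.

3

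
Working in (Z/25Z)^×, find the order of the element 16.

5

Since 16 ∈ (Z/25Z)^×, its order divides φ(25) = φ(5^2) = 5·(5−1) = 20 = 2^2 · 5.
Divisors of 20: 1, 2, 4, 5, 10, 20.
Compute 16^d (mod 25) for the divisors d until we hit 1:
16^1 ≡ 16
16^2 ≡ 6
16^4 ≡ 11
16^5 ≡ 1
Therefore the multiplicative order of 16 modulo 25 is 5.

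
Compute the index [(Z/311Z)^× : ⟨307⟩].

1

By Lagrange's theorem, ord_311(307) divides φ(311) = 311 − 1 = 310 = 2 · 5 · 31.
Divisors of 310: 1, 2, 5, 10, 31, 62, 155, 310.
Test each divisor d:
307^1 ≡ 307 (mod 311)
307^2 ≡ 16 (mod 311)
307^5 ≡ 220 (mod 311)
307^10 ≡ 195 (mod 311)
307^31 ≡ 259 (mod 311)
307^62 ≡ 216 (mod 311)
307^155 ≡ 310 (mod 311)
307^310 ≡ 1 (mod 311) ✓
So ord_311(307) = 310, hence |⟨307⟩| = 310.
Index = |(Z/311Z)^×| / |⟨307⟩| = 310 / 310 = 1.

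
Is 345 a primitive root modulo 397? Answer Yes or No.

Yes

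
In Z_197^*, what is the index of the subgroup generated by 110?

The order of 110 must divide φ(197) = 197 − 1 = 196 = 2^2 · 7^2.
Divisors of 196: 1, 2, 4, 7, 14, 28, 49, 98, 196.
Compute 110^d (mod 197) for the divisors d until we hit 1:
110^1 ≡ 110
110^2 ≡ 83
110^4 ≡ 191
110^7 ≡ 183
110^14 ≡ 196
110^28 ≡ 1
The order of 110 is 28, so the subgroup it generates has 28 elements.
Index = |(Z/197Z)^×| / |⟨110⟩| = 196 / 28 = 7.

7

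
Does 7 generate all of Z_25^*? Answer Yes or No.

No

φ(25) = φ(5^2) = 5·(5−1) = 20 = 2^2 · 5.
An element g generates (Z/25Z)^× iff g^(20/q) ≢ 1 (mod 25) for each prime q ∈ {2, 5}.
7^10 ≡ 24 (mod 25)  [q = 2: ≢ 1 ✓]
7^4 ≡ 1 (mod 25)  [q = 5: ≡ 1 ✗]
The check at q = 5 fails, so 7 generates a proper subgroup.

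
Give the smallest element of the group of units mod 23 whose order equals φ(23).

5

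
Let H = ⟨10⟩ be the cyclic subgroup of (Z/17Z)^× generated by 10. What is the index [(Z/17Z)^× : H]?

By Lagrange's theorem, ord_17(10) divides φ(17) = 17 − 1 = 16 = 2^4.
Divisors of 16: 1, 2, 4, 8, 16.
Check 10^d mod 17 for each divisor in increasing order:
10^1 ≡ 10
10^2 ≡ 15
10^4 ≡ 4
10^8 ≡ 16
10^16 ≡ 1
So ord_17(10) = 16, hence |⟨10⟩| = 16.
[(Z/17Z)^× : ⟨10⟩] = 16/16 = 1.

1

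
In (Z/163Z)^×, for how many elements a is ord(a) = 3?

2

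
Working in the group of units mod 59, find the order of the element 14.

Since 14 ∈ (Z/59Z)^×, its order divides φ(59) = 59 − 1 = 58 = 2 · 29.
Divisors of 58: 1, 2, 29, 58.
Check 14^d mod 59 for each divisor in increasing order:
14^1 ≡ 14 (mod 59)
14^2 ≡ 19 (mod 59)
14^29 ≡ 58 (mod 59)
14^58 ≡ 1 (mod 59) ✓
Therefore the multiplicative order of 14 modulo 59 is 58.

58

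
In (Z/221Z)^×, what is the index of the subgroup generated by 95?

Since 95 ∈ (Z/221Z)^×, its order divides φ(221) = φ(13·17) = (13−1)·(17−1) = 12·16 = 192 = 2^6 · 3.
Divisors of 192: 1, 2, 3, 4, 6, 8, 12, 16, 24, 32, 48, 64, 96, 192.
Compute 95^d (mod 221) for the divisors d until we hit 1:
95^1 ≡ 95
95^2 ≡ 185
95^3 ≡ 116
95^4 ≡ 191
95^6 ≡ 196
95^8 ≡ 16
95^12 ≡ 183
95^16 ≡ 35
95^24 ≡ 118
95^32 ≡ 120
95^48 ≡ 1
The order of 95 is 48, so the subgroup it generates has 48 elements.
The index is φ(221) / ord(95) = 192 / 48 = 4.

4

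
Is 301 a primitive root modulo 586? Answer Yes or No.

φ(586) = φ(2)·φ(293) = 1·292 = 292 = 2^2 · 73.
An element g generates (Z/586Z)^× iff g^(292/q) ≢ 1 (mod 586) for each prime q ∈ {2, 73}.
301^146 ≡ 585 (mod 586)  [q = 2: ≢ 1 ✓]
301^4 ≡ 287 (mod 586)  [q = 73: ≢ 1 ✓]
Every test exponent gives a nontrivial residue, hence 301 generates the full group.

Yes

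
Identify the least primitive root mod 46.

φ(46) = φ(2)·φ(23) = 1·22 = 22 = 2 · 11.
g is a primitive root iff g^(22/q) ≢ 1 (mod 46) for each prime q ∈ {2, 11}.
g = 2: gcd(2, 46) = 2 > 1, not a unit — skip.
g = 3: 3^11 ≡ 1 — hits 1, so not a primitive root.
g = 4: gcd(4, 46) = 2 > 1, not a unit — skip.
g = 5: 5^11 ≡ 45; 5^2 ≡ 25 — none is 1, so 5 is a primitive root.
So 5 is the smallest generator of (Z/46Z)^×.

5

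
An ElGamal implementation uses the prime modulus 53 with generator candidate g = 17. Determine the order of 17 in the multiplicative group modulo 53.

26

By Lagrange's theorem, ord_53(17) divides φ(53) = 53 − 1 = 52 = 2^2 · 13.
Divisors of 52: 1, 2, 4, 13, 26, 52.
Compute 17^d (mod 53) for the divisors d until we hit 1:
17^1 ≡ 17 (mod 53)
17^2 ≡ 24 (mod 53)
17^4 ≡ 46 (mod 53)
17^13 ≡ 52 (mod 53)
17^26 ≡ 1 (mod 53) ✓
The smallest such exponent is 26, so the order of 17 is 26.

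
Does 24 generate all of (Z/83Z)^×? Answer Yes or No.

Yes

φ(83) = 83 − 1 = 82 = 2 · 41.
An element g generates (Z/83Z)^× iff g^(82/q) ≢ 1 (mod 83) for each prime q ∈ {2, 41}.
24^41 ≡ 82 (mod 83)  [q = 2: ≢ 1 ✓]
24^2 ≡ 78 (mod 83)  [q = 41: ≢ 1 ✓]
None equal 1, so ord_83(24) = 82: 24 is a primitive root.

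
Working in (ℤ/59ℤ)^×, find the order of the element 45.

29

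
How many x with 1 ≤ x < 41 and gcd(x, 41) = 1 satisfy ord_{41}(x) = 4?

φ(41) = 41 − 1 = 40 = 2^3 · 5.
In a cyclic group of order 40, there are φ(d) elements of order d for each divisor d of 40, and zero for non-divisors.
4 = 2^2 divides 40, and φ(4) = 2.

2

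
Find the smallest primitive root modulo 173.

2

φ(173) = 173 − 1 = 172 = 2^2 · 43.
Test candidates g = 2, 3, … against the prime factors q ∈ {2, 43} of φ(173): g is a generator iff g^(172/q) ≢ 1 for every such q.
g = 2: 2^86 ≡ 172; 2^4 ≡ 16 — none is 1, so 2 is a primitive root.
So 2 is the smallest generator of (Z/173Z)^×.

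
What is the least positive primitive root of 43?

3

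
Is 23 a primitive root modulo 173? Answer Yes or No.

No

φ(173) = 173 − 1 = 172 = 2^2 · 43.
It suffices to check that the order of 23 is not a proper divisor of 172: compute 23^(172/q) for q ∈ {2, 43}.
23^86 ≡ 1 (mod 173)  [q = 2: ≡ 1 ✗]
23^4 ≡ 100 (mod 173)  [q = 43: ≢ 1 ✓]
Since 23^86 ≡ 1, the order of 23 divides 86 < 172, so 23 is not a primitive root.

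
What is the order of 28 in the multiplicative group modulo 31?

The order of 28 must divide φ(31) = 31 − 1 = 30 = 2 · 3 · 5.
Divisors of 30: 1, 2, 3, 5, 6, 10, 15, 30.
Compute 28^d (mod 31) for the divisors d until we hit 1:
28^1 ≡ 28 (mod 31)
28^2 ≡ 9 (mod 31)
28^3 ≡ 4 (mod 31)
28^5 ≡ 5 (mod 31)
28^6 ≡ 16 (mod 31)
28^10 ≡ 25 (mod 31)
28^15 ≡ 1 (mod 31) ✓
So ord_31(28) = 15.

15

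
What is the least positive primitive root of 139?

φ(139) = 139 − 1 = 138 = 2 · 3 · 23.
g is a primitive root iff g^(138/q) ≢ 1 (mod 139) for each prime q ∈ {2, 3, 23}.
g = 2: 2^69 ≡ 138; 2^46 ≡ 96; 2^6 ≡ 64 — none is 1, so 2 is a primitive root.
Hence the least primitive root of 139 is 2.

2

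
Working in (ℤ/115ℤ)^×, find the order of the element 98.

The order of 98 must divide φ(115) = φ(5·23) = (5−1)·(23−1) = 4·22 = 88 = 2^3 · 11.
Divisors of 88: 1, 2, 4, 8, 11, 22, 44, 88.
Test each divisor d:
98^1 ≡ 98 (mod 115)
98^2 ≡ 59 (mod 115)
98^4 ≡ 31 (mod 115)
98^8 ≡ 41 (mod 115)
98^11 ≡ 47 (mod 115)
98^22 ≡ 24 (mod 115)
98^44 ≡ 1 (mod 115) ✓
So ord_115(98) = 44.

44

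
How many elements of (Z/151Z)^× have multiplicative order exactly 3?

2

φ(151) = 151 − 1 = 150 = 2 · 3 · 5^2.
Since (Z/151Z)^× is cyclic of order 150, the number of elements of order d is φ(d) when d | 150 and 0 otherwise.
3 | 150, and φ(3) = 3 − 1 = 2.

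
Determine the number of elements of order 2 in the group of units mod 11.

1

φ(11) = 11 − 1 = 10 = 2 · 5.
In a cyclic group of order 10, there are φ(d) elements of order d for each divisor d of 10, and zero for non-divisors.
2 | 10, and φ(2) = 2 − 1 = 1.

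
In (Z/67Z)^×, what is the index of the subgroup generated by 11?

1

ord(11) | φ(67) = 67 − 1 = 66 = 2 · 3 · 11.
Divisors of 66: 1, 2, 3, 6, 11, 22, 33, 66.
Check 11^d mod 67 for each divisor in increasing order:
11^1 ≡ 11
11^2 ≡ 54
11^3 ≡ 58
11^6 ≡ 14
11^11 ≡ 30
11^22 ≡ 29
11^33 ≡ 66
11^66 ≡ 1
So ord_67(11) = 66, hence |⟨11⟩| = 66.
The index is φ(67) / ord(11) = 66 / 66 = 1.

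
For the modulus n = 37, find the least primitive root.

2

φ(37) = 37 − 1 = 36 = 2^2 · 3^2.
Test candidates g = 2, 3, … against the prime factors q ∈ {2, 3} of φ(37): g is a generator iff g^(36/q) ≢ 1 for every such q.
g = 2: 2^18 ≡ 36; 2^12 ≡ 26 — none is 1, so 2 is a primitive root.
So 2 is the smallest generator of (Z/37Z)^×.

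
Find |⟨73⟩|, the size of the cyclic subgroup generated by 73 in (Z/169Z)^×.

52

ord(73) | φ(169) = φ(13^2) = 13·(13−1) = 156 = 2^2 · 3 · 13.
Divisors of 156: 1, 2, 3, 4, 6, 12, 13, 26, 39, 52, 78, 156.
Test each divisor d:
73^1 ≡ 73 (mod 169)
73^2 ≡ 90 (mod 169)
73^3 ≡ 148 (mod 169)
73^4 ≡ 157 (mod 169)
73^6 ≡ 103 (mod 169)
73^12 ≡ 131 (mod 169)
73^13 ≡ 99 (mod 169)
73^26 ≡ 168 (mod 169)
73^39 ≡ 70 (mod 169)
73^52 ≡ 1 (mod 169) ✓
So ord_169(73) = 52.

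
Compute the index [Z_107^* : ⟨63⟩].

1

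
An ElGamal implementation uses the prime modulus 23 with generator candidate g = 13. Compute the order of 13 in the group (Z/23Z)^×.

ord(13) | φ(23) = 23 − 1 = 22 = 2 · 11.
Divisors of 22: 1, 2, 11, 22.
Check 13^d mod 23 for each divisor in increasing order:
13^1 ≡ 13
13^2 ≡ 8
13^11 ≡ 1
The smallest such exponent is 11, so the order of 13 is 11.

11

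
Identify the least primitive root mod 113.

3

φ(113) = 113 − 1 = 112 = 2^4 · 7.
g is a primitive root iff g^(112/q) ≢ 1 (mod 113) for each prime q ∈ {2, 7}.
g = 2: 2^56 ≡ 1 — hits 1, so not a primitive root.
g = 3: 3^56 ≡ 112; 3^16 ≡ 49 — none is 1, so 3 is a primitive root.
So 3 is the smallest generator of (Z/113Z)^×.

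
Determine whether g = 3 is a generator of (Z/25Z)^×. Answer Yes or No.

φ(25) = φ(5^2) = 5·(5−1) = 20 = 2^2 · 5.
Test 3^(20/q) mod 25 for each prime factor q of 20:
3^10 ≡ 24 (mod 25)  [q = 2: ≢ 1 ✓]
3^4 ≡ 6 (mod 25)  [q = 5: ≢ 1 ✓]
Every test exponent gives a nontrivial residue, hence 3 generates the full group.

Yes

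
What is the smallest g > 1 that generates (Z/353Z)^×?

3

φ(353) = 353 − 1 = 352 = 2^5 · 11.
g is a primitive root iff g^(352/q) ≢ 1 (mod 353) for each prime q ∈ {2, 11}.
g = 2: 2^176 ≡ 1 — hits 1, so not a primitive root.
g = 3: 3^176 ≡ 352; 3^32 ≡ 140 — none is 1, so 3 is a primitive root.
Hence the least primitive root of 353 is 3.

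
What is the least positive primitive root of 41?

φ(41) = 41 − 1 = 40 = 2^3 · 5.
g is a primitive root iff g^(40/q) ≢ 1 (mod 41) for each prime q ∈ {2, 5}.
g = 2: 2^20 ≡ 1 — hits 1, so not a primitive root.
g = 3: 3^20 ≡ 40; 3^8 ≡ 1 — hits 1, so not a primitive root.
g = 4: 4^20 ≡ 1 — hits 1, so not a primitive root.
g = 5: 5^20 ≡ 1 — hits 1, so not a primitive root.
g = 6: 6^20 ≡ 40; 6^8 ≡ 10 — none is 1, so 6 is a primitive root.
Hence the least primitive root of 41 is 6.

6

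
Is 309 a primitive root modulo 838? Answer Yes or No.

φ(838) = φ(2)·φ(419) = 1·418 = 418 = 2 · 11 · 19.
It suffices to check that the order of 309 is not a proper divisor of 418: compute 309^(418/q) for q ∈ {2, 11, 19}.
309^209 ≡ 837 (mod 838)  [q = 2: ≢ 1 ✓]
309^38 ≡ 69 (mod 838)  [q = 11: ≢ 1 ✓]
309^22 ≡ 107 (mod 838)  [q = 19: ≢ 1 ✓]
Every test exponent gives a nontrivial residue, hence 309 generates the full group.

Yes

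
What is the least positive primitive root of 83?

2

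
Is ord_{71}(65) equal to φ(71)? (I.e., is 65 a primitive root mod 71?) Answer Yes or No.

Yes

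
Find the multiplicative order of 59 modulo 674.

16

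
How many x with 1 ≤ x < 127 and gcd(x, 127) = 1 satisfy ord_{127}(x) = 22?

0

φ(127) = 127 − 1 = 126 = 2 · 3^2 · 7.
Since (Z/127Z)^× is cyclic of order 126, the number of elements of order d is φ(d) when d | 126 and 0 otherwise.
Since 22 ∤ 126, the count is 0.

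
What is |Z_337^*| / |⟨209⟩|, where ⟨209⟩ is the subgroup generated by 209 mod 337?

56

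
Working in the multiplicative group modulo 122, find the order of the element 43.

60

The order of 43 must divide φ(122) = φ(2)·φ(61) = 1·60 = 60 = 2^2 · 3 · 5.
Divisors of 60: 1, 2, 3, 4, 5, 6, 10, 12, 15, 20, 30, 60.
Compute 43^d (mod 122) for the divisors d until we hit 1:
43^1 ≡ 43 (mod 122)
43^2 ≡ 19 (mod 122)
43^3 ≡ 85 (mod 122)
43^4 ≡ 117 (mod 122)
43^5 ≡ 29 (mod 122)
43^6 ≡ 27 (mod 122)
43^10 ≡ 109 (mod 122)
43^12 ≡ 119 (mod 122)
43^15 ≡ 111 (mod 122)
43^20 ≡ 47 (mod 122)
43^30 ≡ 121 (mod 122)
43^60 ≡ 1 (mod 122) ✓
Hence ord(43) = 60.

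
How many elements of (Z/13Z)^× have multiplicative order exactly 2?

φ(13) = 13 − 1 = 12 = 2^2 · 3.
(Z/13Z)^× is cyclic (|G| = 12); a cyclic group of order m has exactly φ(d) elements of each order d | m, and none otherwise.
2 | 12, and φ(2) = 2 − 1 = 1.

1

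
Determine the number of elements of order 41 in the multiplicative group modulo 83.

40

φ(83) = 83 − 1 = 82 = 2 · 41.
(Z/83Z)^× is cyclic (|G| = 82); a cyclic group of order m has exactly φ(d) elements of each order d | m, and none otherwise.
41 | 82, and φ(41) = 41 − 1 = 40.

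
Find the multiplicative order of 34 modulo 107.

53

By Lagrange's theorem, ord_107(34) divides φ(107) = 107 − 1 = 106 = 2 · 53.
Divisors of 106: 1, 2, 53, 106.
Test each divisor d:
34^1 ≡ 34 (mod 107)
34^2 ≡ 86 (mod 107)
34^53 ≡ 1 (mod 107) ✓
So ord_107(34) = 53.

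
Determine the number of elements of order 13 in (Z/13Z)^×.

0

φ(13) = 13 − 1 = 12 = 2^2 · 3.
Since (Z/13Z)^× is cyclic of order 12, the number of elements of order d is φ(d) when d | 12 and 0 otherwise.
13 does not divide 12, so no element of (Z/13Z)^× has order 13.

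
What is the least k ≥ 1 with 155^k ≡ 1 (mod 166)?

82

Since 155 ∈ (Z/166Z)^×, its order divides φ(166) = φ(2)·φ(83) = 1·82 = 82 = 2 · 41.
Divisors of 82: 1, 2, 41, 82.
Test each divisor d:
155^1 ≡ 155
155^2 ≡ 121
155^41 ≡ 165
155^82 ≡ 1
Hence ord(155) = 82.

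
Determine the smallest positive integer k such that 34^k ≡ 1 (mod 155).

30

Since 34 ∈ (Z/155Z)^×, its order divides φ(155) = φ(5·31) = (5−1)·(31−1) = 4·30 = 120 = 2^3 · 3 · 5.
Divisors of 120: 1, 2, 3, 4, 5, 6, 8, 10, 12, 15, 20, 24, 30, 40, 60, 120.
Evaluate successive powers at the divisors of 120:
34^1 ≡ 34
34^2 ≡ 71
34^3 ≡ 89
34^4 ≡ 81
34^5 ≡ 119
34^6 ≡ 16
34^8 ≡ 51
34^10 ≡ 56
34^12 ≡ 101
34^15 ≡ 154
34^20 ≡ 36
34^24 ≡ 126
34^30 ≡ 1
Hence ord(34) = 30.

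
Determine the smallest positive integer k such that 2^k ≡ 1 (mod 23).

11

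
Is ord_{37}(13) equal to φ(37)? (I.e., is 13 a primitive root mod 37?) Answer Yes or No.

Yes

φ(37) = 37 − 1 = 36 = 2^2 · 3^2.
It suffices to check that the order of 13 is not a proper divisor of 36: compute 13^(36/q) for q ∈ {2, 3}.
13^18 ≡ 36 (mod 37)  [q = 2: ≢ 1 ✓]
13^12 ≡ 10 (mod 37)  [q = 3: ≢ 1 ✓]
Every test exponent gives a nontrivial residue, hence 13 generates the full group.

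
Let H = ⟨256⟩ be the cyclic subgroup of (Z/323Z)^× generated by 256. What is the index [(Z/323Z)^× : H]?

Since 256 ∈ (Z/323Z)^×, its order divides φ(323) = φ(17·19) = (17−1)·(19−1) = 16·18 = 288 = 2^5 · 3^2.
Divisors of 288: 1, 2, 3, 4, 6, 8, 9, 12, 16, 18, 24, 32, 36, 48, 72, 96, 144, 288.
Check 256^d mod 323 for each divisor in increasing order:
256^1 ≡ 256 (mod 323)
256^2 ≡ 290 (mod 323)
256^3 ≡ 273 (mod 323)
256^4 ≡ 120 (mod 323)
256^6 ≡ 239 (mod 323)
256^8 ≡ 188 (mod 323)
256^9 ≡ 1 (mod 323) ✓
So ord_323(256) = 9, hence |⟨256⟩| = 9.
The index is φ(323) / ord(256) = 288 / 9 = 32.

32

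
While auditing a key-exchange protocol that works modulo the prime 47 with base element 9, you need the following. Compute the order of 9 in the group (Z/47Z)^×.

23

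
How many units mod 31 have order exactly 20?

φ(31) = 31 − 1 = 30 = 2 · 3 · 5.
(Z/31Z)^× is cyclic (|G| = 30); a cyclic group of order m has exactly φ(d) elements of each order d | m, and none otherwise.
Since 20 ∤ 30, the count is 0.

0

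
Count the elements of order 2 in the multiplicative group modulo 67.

1

φ(67) = 67 − 1 = 66 = 2 · 3 · 11.
Since (Z/67Z)^× is cyclic of order 66, the number of elements of order d is φ(d) when d | 66 and 0 otherwise.
2 | 66, and φ(2) = 2 − 1 = 1.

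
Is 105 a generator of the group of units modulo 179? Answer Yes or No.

φ(179) = 179 − 1 = 178 = 2 · 89.
Test 105^(178/q) mod 179 for each prime factor q of 178:
105^89 ≡ 178 (mod 179)  [q = 2: ≢ 1 ✓]
105^2 ≡ 106 (mod 179)  [q = 89: ≢ 1 ✓]
None equal 1, so ord_179(105) = 178: 105 is a primitive root.

Yes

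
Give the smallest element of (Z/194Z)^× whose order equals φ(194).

5

φ(194) = φ(2)·φ(97) = 1·96 = 96 = 2^5 · 3.
Test candidates g = 2, 3, … against the prime factors q ∈ {2, 3} of φ(194): g is a generator iff g^(96/q) ≢ 1 for every such q.
g = 2: gcd(2, 194) = 2 > 1, not a unit — skip.
g = 3: 3^48 ≡ 1 — hits 1, so not a primitive root.
g = 4: gcd(4, 194) = 2 > 1, not a unit — skip.
g = 5: 5^48 ≡ 193; 5^32 ≡ 35 — none is 1, so 5 is a primitive root.
Hence the least primitive root of 194 is 5.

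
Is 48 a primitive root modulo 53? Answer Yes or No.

φ(53) = 53 − 1 = 52 = 2^2 · 13.
48 is a primitive root mod 53 iff 48^(φ(53)/q) ≢ 1 for every prime q | φ(53), i.e. q ∈ {2, 13}.
48^26 ≡ 52 (mod 53)  [q = 2: ≢ 1 ✓]
48^4 ≡ 42 (mod 53)  [q = 13: ≢ 1 ✓]
None equal 1, so ord_53(48) = 52: 48 is a primitive root.

Yes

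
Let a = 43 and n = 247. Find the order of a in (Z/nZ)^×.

18

The order of 43 must divide φ(247) = φ(13·19) = (13−1)·(19−1) = 12·18 = 216 = 2^3 · 3^3.
Divisors of 216: 1, 2, 3, 4, 6, 8, 9, 12, 18, 24, 27, 36, 54, 72, 108, 216.
Test each divisor d:
43^1 ≡ 43
43^2 ≡ 120
43^3 ≡ 220
43^4 ≡ 74
43^6 ≡ 235
43^8 ≡ 42
43^9 ≡ 77
43^12 ≡ 144
43^18 ≡ 1
Hence ord(43) = 18.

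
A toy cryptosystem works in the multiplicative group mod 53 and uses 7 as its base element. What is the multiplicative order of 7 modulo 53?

26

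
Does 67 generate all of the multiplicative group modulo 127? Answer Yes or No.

Yes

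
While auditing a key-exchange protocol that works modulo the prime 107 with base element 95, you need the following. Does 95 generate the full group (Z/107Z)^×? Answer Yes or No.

Yes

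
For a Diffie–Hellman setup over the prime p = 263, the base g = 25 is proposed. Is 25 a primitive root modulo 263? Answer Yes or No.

No

φ(263) = 263 − 1 = 262 = 2 · 131.
An element g generates (Z/263Z)^× iff g^(262/q) ≢ 1 (mod 263) for each prime q ∈ {2, 131}.
25^131 ≡ 1 (mod 263)  [q = 2: ≡ 1 ✗]
25^2 ≡ 99 (mod 263)  [q = 131: ≢ 1 ✓]
The check at q = 2 fails, so 25 generates a proper subgroup.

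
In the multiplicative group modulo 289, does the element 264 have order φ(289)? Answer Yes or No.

No

φ(289) = φ(17^2) = 17·(17−1) = 272 = 2^4 · 17.
It suffices to check that the order of 264 is not a proper divisor of 272: compute 264^(272/q) for q ∈ {2, 17}.
264^136 ≡ 1 (mod 289)  [q = 2: ≡ 1 ✗]
264^16 ≡ 120 (mod 289)  [q = 17: ≢ 1 ✓]
The check at q = 2 fails, so 264 generates a proper subgroup.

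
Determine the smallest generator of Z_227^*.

φ(227) = 227 − 1 = 226 = 2 · 113.
g is a primitive root iff g^(226/q) ≢ 1 (mod 227) for each prime q ∈ {2, 113}.
g = 2: 2^113 ≡ 226; 2^2 ≡ 4 — none is 1, so 2 is a primitive root.
So 2 is the smallest generator of (Z/227Z)^×.

2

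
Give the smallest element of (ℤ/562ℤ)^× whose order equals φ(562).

φ(562) = φ(2)·φ(281) = 1·280 = 280 = 2^3 · 5 · 7.
Test candidates g = 2, 3, … against the prime factors q ∈ {2, 5, 7} of φ(562): g is a generator iff g^(280/q) ≢ 1 for every such q.
g = 2: gcd(2, 562) = 2 > 1, not a unit — skip.
g = 3: 3^140 ≡ 561; 3^56 ≡ 367; 3^40 ≡ 249 — none is 1, so 3 is a primitive root.
So 3 is the smallest generator of (Z/562Z)^×.

3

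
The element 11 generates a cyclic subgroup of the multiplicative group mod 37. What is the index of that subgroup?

By Lagrange's theorem, ord_37(11) divides φ(37) = 37 − 1 = 36 = 2^2 · 3^2.
Divisors of 36: 1, 2, 3, 4, 6, 9, 12, 18, 36.
Evaluate successive powers at the divisors of 36:
11^1 ≡ 11 (mod 37)
11^2 ≡ 10 (mod 37)
11^3 ≡ 36 (mod 37)
11^4 ≡ 26 (mod 37)
11^6 ≡ 1 (mod 37) ✓
Thus |⟨11⟩| = ord(11) = 6.
The index is φ(37) / ord(11) = 36 / 6 = 6.

6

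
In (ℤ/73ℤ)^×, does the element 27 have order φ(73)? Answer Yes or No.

φ(73) = 73 − 1 = 72 = 2^3 · 3^2.
27 is a primitive root mod 73 iff 27^(φ(73)/q) ≢ 1 for every prime q | φ(73), i.e. q ∈ {2, 3}.
27^36 ≡ 1 (mod 73)  [q = 2: ≡ 1 ✗]
27^24 ≡ 1 (mod 73)  [q = 3: ≡ 1 ✗]
The check at q = 2 fails, so 27 generates a proper subgroup.

No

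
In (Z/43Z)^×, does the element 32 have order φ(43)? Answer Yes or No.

φ(43) = 43 − 1 = 42 = 2 · 3 · 7.
An element g generates (Z/43Z)^× iff g^(42/q) ≢ 1 (mod 43) for each prime q ∈ {2, 3, 7}.
32^21 ≡ 42 (mod 43)  [q = 2: ≢ 1 ✓]
32^14 ≡ 1 (mod 43)  [q = 3: ≡ 1 ✗]
32^6 ≡ 4 (mod 43)  [q = 7: ≢ 1 ✓]
32^14 ≡ 1 shows ord(32) | 14, strictly less than φ(43); not a primitive root.

No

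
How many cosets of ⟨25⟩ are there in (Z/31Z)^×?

ord(25) | φ(31) = 31 − 1 = 30 = 2 · 3 · 5.
Divisors of 30: 1, 2, 3, 5, 6, 10, 15, 30.
Check 25^d mod 31 for each divisor in increasing order:
25^1 ≡ 25 (mod 31)
25^2 ≡ 5 (mod 31)
25^3 ≡ 1 (mod 31) ✓
Thus |⟨25⟩| = ord(25) = 3.
Index = |(Z/31Z)^×| / |⟨25⟩| = 30 / 3 = 10.

10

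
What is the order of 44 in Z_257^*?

The order of 44 must divide φ(257) = 257 − 1 = 256 = 2^8.
Divisors of 256: 1, 2, 4, 8, 16, 32, 64, 128, 256.
Check 44^d mod 257 for each divisor in increasing order:
44^1 ≡ 44
44^2 ≡ 137
44^4 ≡ 8
44^8 ≡ 64
44^16 ≡ 241
44^32 ≡ 256
44^64 ≡ 1
Therefore the multiplicative order of 44 modulo 257 is 64.

64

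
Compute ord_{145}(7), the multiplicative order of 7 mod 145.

28

By Lagrange's theorem, ord_145(7) divides φ(145) = φ(5·29) = (5−1)·(29−1) = 4·28 = 112 = 2^4 · 7.
Divisors of 112: 1, 2, 4, 7, 8, 14, 16, 28, 56, 112.
Check 7^d mod 145 for each divisor in increasing order:
7^1 ≡ 7 (mod 145)
7^2 ≡ 49 (mod 145)
7^4 ≡ 81 (mod 145)
7^7 ≡ 88 (mod 145)
7^8 ≡ 36 (mod 145)
7^14 ≡ 59 (mod 145)
7^16 ≡ 136 (mod 145)
7^28 ≡ 1 (mod 145) ✓
Hence ord(7) = 28.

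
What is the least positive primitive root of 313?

φ(313) = 313 − 1 = 312 = 2^3 · 3 · 13.
g is a primitive root iff g^(312/q) ≢ 1 (mod 313) for each prime q ∈ {2, 3, 13}.
g = 2: 2^156 ≡ 1 — hits 1, so not a primitive root.
g = 3: 3^156 ≡ 1 — hits 1, so not a primitive root.
g = 4: 4^156 ≡ 1 — hits 1, so not a primitive root.
g = 5: 5^156 ≡ 312; 5^104 ≡ 1 — hits 1, so not a primitive root.
g = 6: 6^156 ≡ 1 — hits 1, so not a primitive root.
g = 7: 7^156 ≡ 312; 7^104 ≡ 1 — hits 1, so not a primitive root.
g = 8: 8^156 ≡ 1 — hits 1, so not a primitive root.
g = 9: 9^156 ≡ 1 — hits 1, so not a primitive root.
g = 10: 10^156 ≡ 312; 10^104 ≡ 214; 10^24 ≡ 103 — none is 1, so 10 is a primitive root.
So 10 is the smallest generator of (Z/313Z)^×.

10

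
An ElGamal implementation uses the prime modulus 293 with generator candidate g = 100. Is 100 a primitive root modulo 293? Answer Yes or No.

No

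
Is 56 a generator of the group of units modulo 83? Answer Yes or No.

Yes

φ(83) = 83 − 1 = 82 = 2 · 41.
56 is a primitive root mod 83 iff 56^(φ(83)/q) ≢ 1 for every prime q | φ(83), i.e. q ∈ {2, 41}.
56^41 ≡ 82 (mod 83)  [q = 2: ≢ 1 ✓]
56^2 ≡ 65 (mod 83)  [q = 41: ≢ 1 ✓]
None equal 1, so ord_83(56) = 82: 56 is a primitive root.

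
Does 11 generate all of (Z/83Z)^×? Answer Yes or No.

φ(83) = 83 − 1 = 82 = 2 · 41.
An element g generates (Z/83Z)^× iff g^(82/q) ≢ 1 (mod 83) for each prime q ∈ {2, 41}.
11^41 ≡ 1 (mod 83)  [q = 2: ≡ 1 ✗]
11^2 ≡ 38 (mod 83)  [q = 41: ≢ 1 ✓]
Since 11^41 ≡ 1, the order of 11 divides 41 < 82, so 11 is not a primitive root.

No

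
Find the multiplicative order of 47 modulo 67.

33

ord(47) | φ(67) = 67 − 1 = 66 = 2 · 3 · 11.
Divisors of 66: 1, 2, 3, 6, 11, 22, 33, 66.
Check 47^d mod 67 for each divisor in increasing order:
47^1 ≡ 47 (mod 67)
47^2 ≡ 65 (mod 67)
47^3 ≡ 40 (mod 67)
47^6 ≡ 59 (mod 67)
47^11 ≡ 37 (mod 67)
47^22 ≡ 29 (mod 67)
47^33 ≡ 1 (mod 67) ✓
Hence ord(47) = 33.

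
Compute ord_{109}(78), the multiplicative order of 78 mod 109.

27

The order of 78 must divide φ(109) = 109 − 1 = 108 = 2^2 · 3^3.
Divisors of 108: 1, 2, 3, 4, 6, 9, 12, 18, 27, 36, 54, 108.
Compute 78^d (mod 109) for the divisors d until we hit 1:
78^1 ≡ 78
78^2 ≡ 89
78^3 ≡ 75
78^4 ≡ 73
78^6 ≡ 66
78^9 ≡ 45
78^12 ≡ 105
78^18 ≡ 63
78^27 ≡ 1
Therefore the multiplicative order of 78 modulo 109 is 27.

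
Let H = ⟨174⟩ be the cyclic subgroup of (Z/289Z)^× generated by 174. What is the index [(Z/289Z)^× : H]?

4

Since 174 ∈ (Z/289Z)^×, its order divides φ(289) = φ(17^2) = 17·(17−1) = 272 = 2^4 · 17.
Divisors of 272: 1, 2, 4, 8, 16, 17, 34, 68, 136, 272.
Check 174^d mod 289 for each divisor in increasing order:
174^1 ≡ 174
174^2 ≡ 220
174^4 ≡ 137
174^8 ≡ 273
174^16 ≡ 256
174^17 ≡ 38
174^34 ≡ 288
174^68 ≡ 1
Thus |⟨174⟩| = ord(174) = 68.
Index = |(Z/289Z)^×| / |⟨174⟩| = 272 / 68 = 4.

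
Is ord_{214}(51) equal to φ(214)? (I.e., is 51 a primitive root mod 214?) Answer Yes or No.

φ(214) = φ(2)·φ(107) = 1·106 = 106 = 2 · 53.
An element g generates (Z/214Z)^× iff g^(106/q) ≢ 1 (mod 214) for each prime q ∈ {2, 53}.
51^53 ≡ 213 (mod 214)  [q = 2: ≢ 1 ✓]
51^2 ≡ 33 (mod 214)  [q = 53: ≢ 1 ✓]
None equal 1, so ord_214(51) = 106: 51 is a primitive root.

Yes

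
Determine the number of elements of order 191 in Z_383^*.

190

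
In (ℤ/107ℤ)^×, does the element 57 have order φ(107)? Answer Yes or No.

No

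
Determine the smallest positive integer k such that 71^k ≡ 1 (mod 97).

96

By Lagrange's theorem, ord_97(71) divides φ(97) = 97 − 1 = 96 = 2^5 · 3.
Divisors of 96: 1, 2, 3, 4, 6, 8, 12, 16, 24, 32, 48, 96.
Evaluate successive powers at the divisors of 96:
71^1 ≡ 71 (mod 97)
71^2 ≡ 94 (mod 97)
71^3 ≡ 78 (mod 97)
71^4 ≡ 9 (mod 97)
71^6 ≡ 70 (mod 97)
71^8 ≡ 81 (mod 97)
71^12 ≡ 50 (mod 97)
71^16 ≡ 62 (mod 97)
71^24 ≡ 75 (mod 97)
71^32 ≡ 61 (mod 97)
71^48 ≡ 96 (mod 97)
71^96 ≡ 1 (mod 97) ✓
Hence ord(71) = 96.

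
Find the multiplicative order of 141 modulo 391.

By Lagrange's theorem, ord_391(141) divides φ(391) = φ(17·23) = (17−1)·(23−1) = 16·22 = 352 = 2^5 · 11.
Divisors of 352: 1, 2, 4, 8, 11, 16, 22, 32, 44, 88, 176, 352.
Check 141^d mod 391 for each divisor in increasing order:
141^1 ≡ 141
141^2 ≡ 331
141^4 ≡ 81
141^8 ≡ 305
141^11 ≡ 300
141^16 ≡ 358
141^22 ≡ 70
141^32 ≡ 307
141^44 ≡ 208
141^88 ≡ 254
141^176 ≡ 1
The smallest such exponent is 176, so the order of 141 is 176.

176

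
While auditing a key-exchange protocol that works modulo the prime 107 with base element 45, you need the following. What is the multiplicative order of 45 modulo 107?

106

The order of 45 must divide φ(107) = 107 − 1 = 106 = 2 · 53.
Divisors of 106: 1, 2, 53, 106.
Test each divisor d:
45^1 ≡ 45
45^2 ≡ 99
45^53 ≡ 106
45^106 ≡ 1
Therefore the multiplicative order of 45 modulo 107 is 106.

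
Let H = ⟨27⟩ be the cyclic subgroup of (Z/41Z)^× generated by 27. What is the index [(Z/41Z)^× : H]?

5

The order of 27 must divide φ(41) = 41 − 1 = 40 = 2^3 · 5.
Divisors of 40: 1, 2, 4, 5, 8, 10, 20, 40.
Evaluate successive powers at the divisors of 40:
27^1 ≡ 27 (mod 41)
27^2 ≡ 32 (mod 41)
27^4 ≡ 40 (mod 41)
27^5 ≡ 14 (mod 41)
27^8 ≡ 1 (mod 41) ✓
The order of 27 is 8, so the subgroup it generates has 8 elements.
The index is φ(41) / ord(27) = 40 / 8 = 5.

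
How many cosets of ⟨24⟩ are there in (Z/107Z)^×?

ord(24) | φ(107) = 107 − 1 = 106 = 2 · 53.
Divisors of 106: 1, 2, 53, 106.
Check 24^d mod 107 for each divisor in increasing order:
24^1 ≡ 24 (mod 107)
24^2 ≡ 41 (mod 107)
24^53 ≡ 106 (mod 107)
24^106 ≡ 1 (mod 107) ✓
The order of 24 is 106, so the subgroup it generates has 106 elements.
[(Z/107Z)^× : ⟨24⟩] = 106/106 = 1.

1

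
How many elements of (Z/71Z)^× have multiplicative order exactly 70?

24

φ(71) = 71 − 1 = 70 = 2 · 5 · 7.
Since (Z/71Z)^× is cyclic of order 70, the number of elements of order d is φ(d) when d | 70 and 0 otherwise.
70 = 2 · 5 · 7 divides 70, and φ(70) = 24.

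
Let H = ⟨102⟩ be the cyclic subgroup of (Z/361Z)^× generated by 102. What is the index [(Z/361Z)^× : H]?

6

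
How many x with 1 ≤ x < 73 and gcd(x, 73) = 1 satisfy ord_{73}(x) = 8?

4

φ(73) = 73 − 1 = 72 = 2^3 · 3^2.
In a cyclic group of order 72, there are φ(d) elements of order d for each divisor d of 72, and zero for non-divisors.
8 = 2^3 divides 72, and φ(8) = 4.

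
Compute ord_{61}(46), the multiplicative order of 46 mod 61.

30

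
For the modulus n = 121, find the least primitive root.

2

φ(121) = φ(11^2) = 11·(11−1) = 110 = 2 · 5 · 11.
g is a primitive root iff g^(110/q) ≢ 1 (mod 121) for each prime q ∈ {2, 5, 11}.
g = 2: 2^55 ≡ 120; 2^22 ≡ 81; 2^10 ≡ 56 — none is 1, so 2 is a primitive root.
Hence the least primitive root of 121 is 2.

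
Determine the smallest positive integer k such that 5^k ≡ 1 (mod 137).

136

The order of 5 must divide φ(137) = 137 − 1 = 136 = 2^3 · 17.
Divisors of 136: 1, 2, 4, 8, 17, 34, 68, 136.
Check 5^d mod 137 for each divisor in increasing order:
5^1 ≡ 5 (mod 137)
5^2 ≡ 25 (mod 137)
5^4 ≡ 77 (mod 137)
5^8 ≡ 38 (mod 137)
5^17 ≡ 96 (mod 137)
5^34 ≡ 37 (mod 137)
5^68 ≡ 136 (mod 137)
5^136 ≡ 1 (mod 137) ✓
So ord_137(5) = 136.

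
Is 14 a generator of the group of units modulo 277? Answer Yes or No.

Yes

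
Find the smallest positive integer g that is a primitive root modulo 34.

3

φ(34) = φ(2)·φ(17) = 1·16 = 16 = 2^4.
g is a primitive root iff g^(16/q) ≢ 1 (mod 34) for each prime q ∈ {2}.
g = 2: gcd(2, 34) = 2 > 1, not a unit — skip.
g = 3: 3^8 ≡ 33 — none is 1, so 3 is a primitive root.
Hence the least primitive root of 34 is 3.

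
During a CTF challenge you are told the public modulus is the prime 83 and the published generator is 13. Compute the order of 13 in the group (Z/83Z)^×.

82

Since 13 ∈ (Z/83Z)^×, its order divides φ(83) = 83 − 1 = 82 = 2 · 41.
Divisors of 82: 1, 2, 41, 82.
Test each divisor d:
13^1 ≡ 13 (mod 83)
13^2 ≡ 3 (mod 83)
13^41 ≡ 82 (mod 83)
13^82 ≡ 1 (mod 83) ✓
So ord_83(13) = 82.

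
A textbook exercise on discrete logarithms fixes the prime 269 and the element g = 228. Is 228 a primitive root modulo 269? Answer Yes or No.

φ(269) = 269 − 1 = 268 = 2^2 · 67.
Test 228^(268/q) mod 269 for each prime factor q of 268:
228^134 ≡ 1 (mod 269)  [q = 2: ≡ 1 ✗]
228^4 ≡ 185 (mod 269)  [q = 67: ≢ 1 ✓]
Since 228^134 ≡ 1, the order of 228 divides 134 < 268, so 228 is not a primitive root.

No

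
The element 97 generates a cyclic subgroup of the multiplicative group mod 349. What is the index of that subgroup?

By Lagrange's theorem, ord_349(97) divides φ(349) = 349 − 1 = 348 = 2^2 · 3 · 29.
Divisors of 348: 1, 2, 3, 4, 6, 12, 29, 58, 87, 116, 174, 348.
Test each divisor d:
97^1 ≡ 97 (mod 349)
97^2 ≡ 335 (mod 349)
97^3 ≡ 38 (mod 349)
97^4 ≡ 196 (mod 349)
97^6 ≡ 48 (mod 349)
97^12 ≡ 210 (mod 349)
97^29 ≡ 325 (mod 349)
97^58 ≡ 227 (mod 349)
97^87 ≡ 136 (mod 349)
97^116 ≡ 226 (mod 349)
97^174 ≡ 348 (mod 349)
97^348 ≡ 1 (mod 349) ✓
Thus |⟨97⟩| = ord(97) = 348.
The index is φ(349) / ord(97) = 348 / 348 = 1.

1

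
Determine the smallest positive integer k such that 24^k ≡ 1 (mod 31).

30

Since 24 ∈ (Z/31Z)^×, its order divides φ(31) = 31 − 1 = 30 = 2 · 3 · 5.
Divisors of 30: 1, 2, 3, 5, 6, 10, 15, 30.
Evaluate successive powers at the divisors of 30:
24^1 ≡ 24
24^2 ≡ 18
24^3 ≡ 29
24^5 ≡ 26
24^6 ≡ 4
24^10 ≡ 25
24^15 ≡ 30
24^30 ≡ 1
Therefore the multiplicative order of 24 modulo 31 is 30.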